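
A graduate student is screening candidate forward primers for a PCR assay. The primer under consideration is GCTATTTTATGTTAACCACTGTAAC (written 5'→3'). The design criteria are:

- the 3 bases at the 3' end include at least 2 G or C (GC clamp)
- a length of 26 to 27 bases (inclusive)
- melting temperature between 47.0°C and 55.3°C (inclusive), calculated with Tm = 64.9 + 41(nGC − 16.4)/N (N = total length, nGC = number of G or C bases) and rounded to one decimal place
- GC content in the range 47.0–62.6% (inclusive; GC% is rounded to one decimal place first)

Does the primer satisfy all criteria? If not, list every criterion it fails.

Fails: GC clamp, length, GC content.

Base counts: A=7, T=10, G=3, C=5 (length 25).
GC clamp: 3' end AAC has 1 G/C, need ≥2 ✗
length: length 25, outside 26–27 ✗
Tm: Tm = 64.9 + 41·(8 − 16.4)/25 = 51.1°C ✓
GC content: GC 8/25 = 32.0%, outside 47.0–62.6% ✗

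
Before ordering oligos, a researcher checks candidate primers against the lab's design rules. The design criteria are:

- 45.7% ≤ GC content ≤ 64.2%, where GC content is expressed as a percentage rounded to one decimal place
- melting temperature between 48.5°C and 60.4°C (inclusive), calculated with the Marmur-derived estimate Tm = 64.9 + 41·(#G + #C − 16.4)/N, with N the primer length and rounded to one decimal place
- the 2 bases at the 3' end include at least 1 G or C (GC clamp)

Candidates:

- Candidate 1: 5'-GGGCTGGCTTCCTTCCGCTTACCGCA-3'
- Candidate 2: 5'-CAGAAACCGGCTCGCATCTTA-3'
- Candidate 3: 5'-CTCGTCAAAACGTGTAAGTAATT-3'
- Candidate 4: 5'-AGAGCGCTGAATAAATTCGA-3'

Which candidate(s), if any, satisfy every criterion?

None of the candidates satisfy all criteria.

Candidate 1 (26 nt, A=2 T=7 G=7 C=10): GC 17/26 = 65.4%, outside 45.7–64.2% ✗; Tm = 64.9 + 41·(17 − 16.4)/26 = 65.8°C, outside 48.5–60.4°C ✗; 3' end CA has 1 G/C ✓ — fails.
Candidate 2 (21 nt, A=6 T=4 G=4 C=7): GC 11/21 = 52.4% ✓; Tm = 64.9 + 41·(11 − 16.4)/21 = 54.4°C ✓; 3' end TA has 0 G/C, need ≥1 ✗ — fails.
Candidate 3 (23 nt, A=8 T=7 G=4 C=4): GC 8/23 = 34.8%, outside 45.7–64.2% ✗; Tm = 64.9 + 41·(8 − 16.4)/23 = 49.9°C ✓; 3' end TT has 0 G/C, need ≥1 ✗ — fails.
Candidate 4 (20 nt, A=8 T=4 G=5 C=3): GC 8/20 = 40.0%, outside 45.7–64.2% ✗; Tm = 64.9 + 41·(8 − 16.4)/20 = 47.7°C, outside 48.5–60.4°C ✗; 3' end GA has 1 G/C ✓ — fails.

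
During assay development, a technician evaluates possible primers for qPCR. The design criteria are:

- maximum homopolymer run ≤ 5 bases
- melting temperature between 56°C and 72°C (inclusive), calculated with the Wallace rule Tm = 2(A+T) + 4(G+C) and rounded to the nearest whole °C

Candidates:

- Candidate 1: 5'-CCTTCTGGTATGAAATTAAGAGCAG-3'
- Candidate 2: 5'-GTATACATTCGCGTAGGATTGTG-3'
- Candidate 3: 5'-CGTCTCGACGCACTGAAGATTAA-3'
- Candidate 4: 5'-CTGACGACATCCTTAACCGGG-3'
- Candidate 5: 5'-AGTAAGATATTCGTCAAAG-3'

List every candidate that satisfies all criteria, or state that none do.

Candidate 1, Candidate 2, Candidate 3 and Candidate 4.

Candidate 1 (25 nt, A=8 T=7 G=6 C=4): longest run = 3 ✓; Tm = 2·15 + 4·10 = 70°C ✓ — passes.
Candidate 2 (23 nt, A=5 T=8 G=7 C=3): longest run = 2 ✓; Tm = 2·13 + 4·10 = 66°C ✓ — passes.
Candidate 3 (23 nt, A=7 T=5 G=5 C=6): longest run = 2 ✓; Tm = 2·12 + 4·11 = 68°C ✓ — passes.
Candidate 4 (21 nt, A=5 T=4 G=5 C=7): longest run = 3 ✓; Tm = 2·9 + 4·12 = 66°C ✓ — passes.
Candidate 5 (19 nt, A=8 T=5 G=4 C=2): longest run = 3 ✓; Tm = 2·13 + 4·6 = 50°C, outside 56–72°C ✗ — fails.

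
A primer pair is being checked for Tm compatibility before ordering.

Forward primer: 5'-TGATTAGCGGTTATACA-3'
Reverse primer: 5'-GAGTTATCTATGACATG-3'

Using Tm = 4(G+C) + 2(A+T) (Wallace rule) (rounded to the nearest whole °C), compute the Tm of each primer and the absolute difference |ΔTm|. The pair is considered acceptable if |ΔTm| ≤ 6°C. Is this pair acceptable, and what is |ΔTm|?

|ΔTm| = 0°C; the pair is acceptable.

Forward: A=5 T=6 G=4 C=2 → Tm = 2·11 + 4·6 = 46°C.
Reverse: A=5 T=6 G=4 C=2 → Tm = 2·11 + 4·6 = 46°C.
|ΔTm| = |46 − 46| = 0°C, ≤ 6°C.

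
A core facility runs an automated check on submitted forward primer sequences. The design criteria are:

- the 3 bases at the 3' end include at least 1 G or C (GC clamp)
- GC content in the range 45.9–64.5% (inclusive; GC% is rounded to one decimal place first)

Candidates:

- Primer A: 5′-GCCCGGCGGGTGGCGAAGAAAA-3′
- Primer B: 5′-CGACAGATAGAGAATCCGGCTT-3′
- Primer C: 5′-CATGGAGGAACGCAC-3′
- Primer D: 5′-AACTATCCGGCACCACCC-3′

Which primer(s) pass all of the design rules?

Primer B, Primer C and Primer D.

Primer A (22 nt, A=6 T=1 G=10 C=5): 3' end AAA has 0 G/C, need ≥1 ✗; GC 15/22 = 68.2%, outside 45.9–64.5% ✗ — fails.
Primer B (22 nt, A=7 T=4 G=6 C=5): 3' end CTT has 1 G/C ✓; GC 11/22 = 50.0% ✓ — passes.
Primer C (15 nt, A=5 T=1 G=5 C=4): 3' end CAC has 2 G/C ✓; GC 9/15 = 60.0% ✓ — passes.
Primer D (18 nt, A=5 T=2 G=2 C=9): 3' end CCC has 3 G/C ✓; GC 11/18 = 61.1% ✓ — passes.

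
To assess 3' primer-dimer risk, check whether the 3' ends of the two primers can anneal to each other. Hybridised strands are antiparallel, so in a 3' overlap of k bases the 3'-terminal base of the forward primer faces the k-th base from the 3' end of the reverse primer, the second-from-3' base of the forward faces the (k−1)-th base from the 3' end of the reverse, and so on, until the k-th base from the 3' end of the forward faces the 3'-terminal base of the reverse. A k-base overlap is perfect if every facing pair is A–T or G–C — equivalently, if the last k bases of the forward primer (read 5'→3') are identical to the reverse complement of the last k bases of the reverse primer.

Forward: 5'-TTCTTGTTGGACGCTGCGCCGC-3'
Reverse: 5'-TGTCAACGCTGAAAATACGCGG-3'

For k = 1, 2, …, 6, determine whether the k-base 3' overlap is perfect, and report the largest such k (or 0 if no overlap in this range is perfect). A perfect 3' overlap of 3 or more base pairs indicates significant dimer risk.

Last 6 bases (5'→3') — forward …CGCCGC, reverse …ACGCGG.
Reverse complement of the reverse primer's last 6 bases: CCGCGT; its first k bases are the reverse complement of the reverse primer's last k bases, so a perfect k-base overlap needs the forward primer's last k bases to equal them.
Comparing (forward last k vs required): k=1: C vs C ✓; k=2: GC vs CC ✗; k=3: CGC vs CCG ✗; k=4: CCGC vs CCGC ✓; k=5: GCCGC vs CCGCG ✗; k=6: CGCCGC vs CCGCGT ✗.
Perfect overlaps at k = 1, 4; the largest is 4.

Longest perfect overlap: 4 complementary base pairs; significant dimer risk (threshold 3).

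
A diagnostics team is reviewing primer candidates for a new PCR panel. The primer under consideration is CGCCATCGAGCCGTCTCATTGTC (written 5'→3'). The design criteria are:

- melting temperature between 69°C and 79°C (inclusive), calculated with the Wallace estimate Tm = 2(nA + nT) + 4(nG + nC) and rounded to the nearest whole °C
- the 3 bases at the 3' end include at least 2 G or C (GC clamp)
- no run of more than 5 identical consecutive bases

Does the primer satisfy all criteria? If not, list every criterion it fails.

Base counts: A=3, T=6, G=5, C=9 (length 23).
Tm: Tm = 2·9 + 4·14 = 74°C ✓
GC clamp: 3' end GTC has 2 G/C ✓
homopolymer run: longest run = 2 ✓

Meets all criteria.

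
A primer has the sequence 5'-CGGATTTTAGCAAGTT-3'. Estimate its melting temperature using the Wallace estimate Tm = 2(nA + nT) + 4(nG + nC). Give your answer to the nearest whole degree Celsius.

Base counts: A=4, T=6, G=4, C=2 (length 16).
Tm = 2·(4+6) + 4·(4+2) = 2·10 + 4·6 = 20 + 24 = 44°C.

44°C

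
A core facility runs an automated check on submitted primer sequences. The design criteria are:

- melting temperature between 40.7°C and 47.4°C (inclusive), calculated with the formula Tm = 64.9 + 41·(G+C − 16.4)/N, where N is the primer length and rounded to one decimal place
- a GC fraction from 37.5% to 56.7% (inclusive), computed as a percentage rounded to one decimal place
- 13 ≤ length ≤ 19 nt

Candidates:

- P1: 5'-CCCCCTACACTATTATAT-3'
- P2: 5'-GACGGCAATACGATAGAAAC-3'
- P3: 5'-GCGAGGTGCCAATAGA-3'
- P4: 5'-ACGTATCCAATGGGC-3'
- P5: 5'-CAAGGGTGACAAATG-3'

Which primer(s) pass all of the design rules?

P1 (18 nt, A=5 T=6 G=0 C=7): Tm = 64.9 + 41·(7 − 16.4)/18 = 43.5°C ✓; GC 7/18 = 38.9% ✓; length 18 ✓ — passes.
P2 (20 nt, A=9 T=2 G=5 C=4): Tm = 64.9 + 41·(9 − 16.4)/20 = 49.7°C, outside 40.7–47.4°C ✗; GC 9/20 = 45.0% ✓; length 20, outside 13–19 ✗ — fails.
P3 (16 nt, A=5 T=2 G=6 C=3): Tm = 64.9 + 41·(9 − 16.4)/16 = 45.9°C ✓; GC 9/16 = 56.3% ✓; length 16 ✓ — passes.
P4 (15 nt, A=4 T=3 G=4 C=4): Tm = 64.9 + 41·(8 − 16.4)/15 = 41.9°C ✓; GC 8/15 = 53.3% ✓; length 15 ✓ — passes.
P5 (15 nt, A=6 T=2 G=5 C=2): Tm = 64.9 + 41·(7 − 16.4)/15 = 39.2°C, outside 40.7–47.4°C ✗; GC 7/15 = 46.7% ✓; length 15 ✓ — fails.

P1, P3 and P4.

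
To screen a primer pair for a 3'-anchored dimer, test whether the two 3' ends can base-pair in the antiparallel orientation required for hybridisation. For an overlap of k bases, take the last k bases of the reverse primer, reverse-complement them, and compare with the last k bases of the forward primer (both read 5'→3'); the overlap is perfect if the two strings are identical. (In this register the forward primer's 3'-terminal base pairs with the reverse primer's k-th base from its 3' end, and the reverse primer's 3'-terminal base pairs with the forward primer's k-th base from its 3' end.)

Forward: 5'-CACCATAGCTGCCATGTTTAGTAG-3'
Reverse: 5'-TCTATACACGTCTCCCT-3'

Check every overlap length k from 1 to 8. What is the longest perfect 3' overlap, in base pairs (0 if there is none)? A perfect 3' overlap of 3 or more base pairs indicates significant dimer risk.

Last 8 bases (5'→3') — forward …TTTAGTAG, reverse …GTCTCCCT.
Reverse complement of the reverse primer's last 8 bases: AGGGAGAC; its first k bases are the reverse complement of the reverse primer's last k bases, so a perfect k-base overlap needs the forward primer's last k bases to equal them.
Comparing (forward last k vs required): k=1: G vs A ✗; k=2: AG vs AG ✓; k=3: TAG vs AGG ✗; k=4: GTAG vs AGGG ✗; k=5: AGTAG vs AGGGA ✗; k=6: TAGTAG vs AGGGAG ✗; k=7: TTAGTAG vs AGGGAGA ✗; k=8: TTTAGTAG vs AGGGAGAC ✗.
Only k = 2 is perfect, so the longest perfect 3' overlap is 2.

Longest perfect overlap: 2 complementary base pairs; below the dimer-risk threshold (threshold 3).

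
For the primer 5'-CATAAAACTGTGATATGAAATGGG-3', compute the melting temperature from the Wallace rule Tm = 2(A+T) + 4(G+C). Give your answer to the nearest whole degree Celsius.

Base counts: A=10, T=6, G=6, C=2 (length 24).
Tm = 2·(10+6) + 4·(6+2) = 2·16 + 4·8 = 32 + 32 = 64°C.

64°C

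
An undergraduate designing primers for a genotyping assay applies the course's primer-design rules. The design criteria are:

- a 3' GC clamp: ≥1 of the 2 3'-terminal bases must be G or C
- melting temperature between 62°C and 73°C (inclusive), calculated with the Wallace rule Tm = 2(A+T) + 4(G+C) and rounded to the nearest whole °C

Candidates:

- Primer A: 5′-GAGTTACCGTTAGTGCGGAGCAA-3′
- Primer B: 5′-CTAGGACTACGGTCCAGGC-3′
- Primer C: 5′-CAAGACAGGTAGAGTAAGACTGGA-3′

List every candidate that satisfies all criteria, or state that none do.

Primer A (23 nt, A=6 T=5 G=8 C=4): 3' end AA has 0 G/C, need ≥1 ✗; Tm = 2·11 + 4·12 = 70°C ✓ — fails.
Primer B (19 nt, A=4 T=3 G=6 C=6): 3' end GC has 2 G/C ✓; Tm = 2·7 + 4·12 = 62°C ✓ — passes.
Primer C (24 nt, A=10 T=3 G=8 C=3): 3' end GA has 1 G/C ✓; Tm = 2·13 + 4·11 = 70°C ✓ — passes.

Primer B and Primer C.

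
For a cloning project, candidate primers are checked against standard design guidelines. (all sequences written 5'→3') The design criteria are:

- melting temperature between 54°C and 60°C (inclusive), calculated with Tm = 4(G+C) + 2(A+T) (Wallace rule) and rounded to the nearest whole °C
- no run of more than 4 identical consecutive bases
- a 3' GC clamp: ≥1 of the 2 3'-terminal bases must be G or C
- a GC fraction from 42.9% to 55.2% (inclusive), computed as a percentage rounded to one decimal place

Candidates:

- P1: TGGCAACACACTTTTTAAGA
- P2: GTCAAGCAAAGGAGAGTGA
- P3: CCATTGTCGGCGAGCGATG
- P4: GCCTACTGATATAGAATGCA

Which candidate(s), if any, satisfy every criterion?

P2 only.

P1 (20 nt, A=7 T=6 G=3 C=4): Tm = 2·13 + 4·7 = 54°C ✓; longest run = 5, exceeds 4 ✗; 3' end GA has 1 G/C ✓; GC 7/20 = 35.0%, outside 42.9–55.2% ✗ — fails.
P2 (19 nt, A=8 T=2 G=7 C=2): Tm = 2·10 + 4·9 = 56°C ✓; longest run = 3 ✓; 3' end GA has 1 G/C ✓; GC 9/19 = 47.4% ✓ — passes.
P3 (19 nt, A=3 T=4 G=7 C=5): Tm = 2·7 + 4·12 = 62°C, outside 54–60°C ✗; longest run = 2 ✓; 3' end TG has 1 G/C ✓; GC 12/19 = 63.2%, outside 42.9–55.2% ✗ — fails.
P4 (20 nt, A=7 T=5 G=4 C=4): Tm = 2·12 + 4·8 = 56°C ✓; longest run = 2 ✓; 3' end CA has 1 G/C ✓; GC 8/20 = 40.0%, outside 42.9–55.2% ✗ — fails.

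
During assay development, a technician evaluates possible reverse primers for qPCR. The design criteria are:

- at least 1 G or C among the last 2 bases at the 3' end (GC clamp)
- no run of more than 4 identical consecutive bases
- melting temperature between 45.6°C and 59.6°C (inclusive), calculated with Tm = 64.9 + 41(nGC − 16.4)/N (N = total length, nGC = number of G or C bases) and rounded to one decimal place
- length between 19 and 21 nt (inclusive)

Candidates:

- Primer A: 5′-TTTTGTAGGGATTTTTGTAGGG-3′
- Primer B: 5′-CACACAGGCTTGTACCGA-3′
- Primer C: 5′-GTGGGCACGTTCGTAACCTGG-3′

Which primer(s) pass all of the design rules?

Primer A (22 nt, A=3 T=11 G=8 C=0): 3' end GG has 2 G/C ✓; longest run = 5, exceeds 4 ✗; Tm = 64.9 + 41·(8 − 16.4)/22 = 49.2°C ✓; length 22, outside 19–21 ✗ — fails.
Primer B (18 nt, A=5 T=3 G=4 C=6): 3' end GA has 1 G/C ✓; longest run = 2 ✓; Tm = 64.9 + 41·(10 − 16.4)/18 = 50.3°C ✓; length 18, outside 19–21 ✗ — fails.
Primer C (21 nt, A=3 T=5 G=8 C=5): 3' end GG has 2 G/C ✓; longest run = 3 ✓; Tm = 64.9 + 41·(13 − 16.4)/21 = 58.3°C ✓; length 21 ✓ — passes.

Primer C only.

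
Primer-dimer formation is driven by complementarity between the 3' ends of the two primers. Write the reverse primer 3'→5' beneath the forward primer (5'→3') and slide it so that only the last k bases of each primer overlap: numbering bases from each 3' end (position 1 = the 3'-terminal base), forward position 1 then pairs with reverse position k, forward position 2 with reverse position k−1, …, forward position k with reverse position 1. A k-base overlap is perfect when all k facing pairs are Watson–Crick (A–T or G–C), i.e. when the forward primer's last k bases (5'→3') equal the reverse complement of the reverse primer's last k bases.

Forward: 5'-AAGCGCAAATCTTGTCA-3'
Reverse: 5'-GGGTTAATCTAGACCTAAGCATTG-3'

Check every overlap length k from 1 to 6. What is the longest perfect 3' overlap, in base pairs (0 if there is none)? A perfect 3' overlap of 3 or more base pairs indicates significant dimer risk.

Longest perfect overlap: 2 complementary base pairs; below the dimer-risk threshold (threshold 3).

Last 6 bases (5'→3') — forward …TTGTCA, reverse …GCATTG.
Reverse complement of the reverse primer's last 6 bases: CAATGC; its first k bases are the reverse complement of the reverse primer's last k bases, so a perfect k-base overlap needs the forward primer's last k bases to equal them.
Comparing (forward last k vs required): k=1: A vs C ✗; k=2: CA vs CA ✓; k=3: TCA vs CAA ✗; k=4: GTCA vs CAAT ✗; k=5: TGTCA vs CAATG ✗; k=6: TTGTCA vs CAATGC ✗.
Only k = 2 is perfect, so the longest perfect 3' overlap is 2.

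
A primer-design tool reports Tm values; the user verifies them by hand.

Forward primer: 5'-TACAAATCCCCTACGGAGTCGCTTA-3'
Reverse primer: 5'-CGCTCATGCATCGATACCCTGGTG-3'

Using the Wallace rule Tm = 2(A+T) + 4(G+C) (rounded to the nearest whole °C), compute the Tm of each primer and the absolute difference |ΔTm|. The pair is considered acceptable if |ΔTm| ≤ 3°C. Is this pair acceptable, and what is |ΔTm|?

Forward: A=7 T=6 G=4 C=8 → Tm = 2·13 + 4·12 = 74°C.
Reverse: A=4 T=6 G=6 C=8 → Tm = 2·10 + 4·14 = 76°C.
|ΔTm| = |74 − 76| = 2°C, ≤ 3°C.

|ΔTm| = 2°C; the pair is acceptable.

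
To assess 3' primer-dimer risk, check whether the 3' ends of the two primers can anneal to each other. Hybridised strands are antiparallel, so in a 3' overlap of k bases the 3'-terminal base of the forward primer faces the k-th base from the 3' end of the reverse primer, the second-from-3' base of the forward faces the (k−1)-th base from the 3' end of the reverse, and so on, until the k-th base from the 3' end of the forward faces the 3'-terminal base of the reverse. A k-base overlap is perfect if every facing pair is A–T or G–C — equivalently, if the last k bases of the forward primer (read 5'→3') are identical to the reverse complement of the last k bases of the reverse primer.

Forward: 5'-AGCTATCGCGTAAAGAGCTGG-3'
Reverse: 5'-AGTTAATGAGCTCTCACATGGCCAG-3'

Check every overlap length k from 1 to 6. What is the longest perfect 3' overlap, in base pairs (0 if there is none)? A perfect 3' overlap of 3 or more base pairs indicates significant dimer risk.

Last 6 bases (5'→3') — forward …AGCTGG, reverse …GGCCAG.
Reverse complement of the reverse primer's last 6 bases: CTGGCC; its first k bases are the reverse complement of the reverse primer's last k bases, so a perfect k-base overlap needs the forward primer's last k bases to equal them.
Comparing (forward last k vs required): k=1: G vs C ✗; k=2: GG vs CT ✗; k=3: TGG vs CTG ✗; k=4: CTGG vs CTGG ✓; k=5: GCTGG vs CTGGC ✗; k=6: AGCTGG vs CTGGCC ✗.
Only k = 4 is perfect, so the longest perfect 3' overlap is 4.

Longest perfect overlap: 4 complementary base pairs; significant dimer risk (threshold 3).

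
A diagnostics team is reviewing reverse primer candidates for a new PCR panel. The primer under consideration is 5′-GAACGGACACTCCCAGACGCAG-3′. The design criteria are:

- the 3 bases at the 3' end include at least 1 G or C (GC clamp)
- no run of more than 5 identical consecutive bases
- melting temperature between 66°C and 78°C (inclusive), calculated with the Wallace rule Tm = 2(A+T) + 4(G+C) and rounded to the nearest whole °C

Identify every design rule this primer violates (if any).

Meets all criteria.

Base counts: A=7, T=1, G=6, C=8 (length 22).
GC clamp: 3' end CAG has 2 G/C ✓
homopolymer run: longest run = 3 ✓
Tm: Tm = 2·8 + 4·14 = 72°C ✓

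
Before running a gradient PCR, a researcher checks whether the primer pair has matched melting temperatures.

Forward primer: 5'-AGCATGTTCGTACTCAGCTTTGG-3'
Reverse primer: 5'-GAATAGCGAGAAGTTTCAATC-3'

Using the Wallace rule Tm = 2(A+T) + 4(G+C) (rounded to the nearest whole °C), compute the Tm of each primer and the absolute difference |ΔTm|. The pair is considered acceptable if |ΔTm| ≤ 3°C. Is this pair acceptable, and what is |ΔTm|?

Forward: A=4 T=8 G=6 C=5 → Tm = 2·12 + 4·11 = 68°C.
Reverse: A=8 T=5 G=5 C=3 → Tm = 2·13 + 4·8 = 58°C.
|ΔTm| = |68 − 58| = 10°C, > 3°C.

|ΔTm| = 10°C; the pair is not acceptable.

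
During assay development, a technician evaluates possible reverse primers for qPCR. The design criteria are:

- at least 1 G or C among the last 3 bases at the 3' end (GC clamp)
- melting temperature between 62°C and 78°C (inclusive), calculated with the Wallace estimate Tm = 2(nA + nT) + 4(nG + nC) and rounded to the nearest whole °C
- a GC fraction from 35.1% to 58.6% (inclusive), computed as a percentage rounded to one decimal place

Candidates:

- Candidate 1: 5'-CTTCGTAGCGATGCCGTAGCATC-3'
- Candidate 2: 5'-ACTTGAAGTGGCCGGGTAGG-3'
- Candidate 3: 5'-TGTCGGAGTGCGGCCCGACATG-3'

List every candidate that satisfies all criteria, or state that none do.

Candidate 1 only.

Candidate 1 (23 nt, A=4 T=6 G=6 C=7): 3' end ATC has 1 G/C ✓; Tm = 2·10 + 4·13 = 72°C ✓; GC 13/23 = 56.5% ✓ — passes.
Candidate 2 (20 nt, A=4 T=4 G=9 C=3): 3' end AGG has 2 G/C ✓; Tm = 2·8 + 4·12 = 64°C ✓; GC 12/20 = 60.0%, outside 35.1–58.6% ✗ — fails.
Candidate 3 (22 nt, A=3 T=4 G=9 C=6): 3' end ATG has 1 G/C ✓; Tm = 2·7 + 4·15 = 74°C ✓; GC 15/22 = 68.2%, outside 35.1–58.6% ✗ — fails.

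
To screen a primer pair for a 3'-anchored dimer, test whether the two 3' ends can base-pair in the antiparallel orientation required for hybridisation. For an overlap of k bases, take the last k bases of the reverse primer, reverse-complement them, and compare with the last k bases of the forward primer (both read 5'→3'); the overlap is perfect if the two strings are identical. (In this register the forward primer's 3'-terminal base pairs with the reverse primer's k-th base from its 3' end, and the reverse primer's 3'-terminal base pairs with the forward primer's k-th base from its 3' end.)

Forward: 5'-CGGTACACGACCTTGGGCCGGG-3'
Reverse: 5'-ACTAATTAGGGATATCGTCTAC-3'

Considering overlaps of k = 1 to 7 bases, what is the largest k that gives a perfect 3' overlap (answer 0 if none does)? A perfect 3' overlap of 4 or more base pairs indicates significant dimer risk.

Last 7 bases (5'→3') — forward …GGCCGGG, reverse …CGTCTAC.
Reverse complement of the reverse primer's last 7 bases: GTAGACG; its first k bases are the reverse complement of the reverse primer's last k bases, so a perfect k-base overlap needs the forward primer's last k bases to equal them.
Comparing (forward last k vs required): k=1: G vs G ✓; k=2: GG vs GT ✗; k=3: GGG vs GTA ✗; k=4: CGGG vs GTAG ✗; k=5: CCGGG vs GTAGA ✗; k=6: GCCGGG vs GTAGAC ✗; k=7: GGCCGGG vs GTAGACG ✗.
Only k = 1 is perfect, so the longest perfect 3' overlap is 1.

Longest perfect overlap: 1 complementary base pair; below the dimer-risk threshold (threshold 4).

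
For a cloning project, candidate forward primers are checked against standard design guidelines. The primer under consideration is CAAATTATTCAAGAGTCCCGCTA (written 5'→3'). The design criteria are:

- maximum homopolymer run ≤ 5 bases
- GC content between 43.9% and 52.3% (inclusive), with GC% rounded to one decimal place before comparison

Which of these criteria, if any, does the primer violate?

Base counts: A=8, T=6, G=3, C=6 (length 23).
homopolymer run: longest run = 3 ✓
GC content: GC 9/23 = 39.1%, outside 43.9–52.3% ✗

Fails: GC content.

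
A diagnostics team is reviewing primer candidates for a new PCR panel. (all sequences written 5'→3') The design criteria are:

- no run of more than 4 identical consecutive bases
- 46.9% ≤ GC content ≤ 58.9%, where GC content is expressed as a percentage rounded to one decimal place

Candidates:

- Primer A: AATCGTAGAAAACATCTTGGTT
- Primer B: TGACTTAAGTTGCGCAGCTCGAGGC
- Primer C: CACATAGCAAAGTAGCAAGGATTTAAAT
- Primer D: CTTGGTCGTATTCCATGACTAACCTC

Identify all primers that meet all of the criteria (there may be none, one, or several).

Primer B only.

Primer A (22 nt, A=8 T=7 G=4 C=3): longest run = 4 ✓; GC 7/22 = 31.8%, outside 46.9–58.9% ✗ — fails.
Primer B (25 nt, A=5 T=6 G=8 C=6): longest run = 2 ✓; GC 14/25 = 56.0% ✓ — passes.
Primer C (28 nt, A=13 T=6 G=5 C=4): longest run = 3 ✓; GC 9/28 = 32.1%, outside 46.9–58.9% ✗ — fails.
Primer D (26 nt, A=5 T=9 G=4 C=8): longest run = 2 ✓; GC 12/26 = 46.2%, outside 46.9–58.9% ✗ — fails.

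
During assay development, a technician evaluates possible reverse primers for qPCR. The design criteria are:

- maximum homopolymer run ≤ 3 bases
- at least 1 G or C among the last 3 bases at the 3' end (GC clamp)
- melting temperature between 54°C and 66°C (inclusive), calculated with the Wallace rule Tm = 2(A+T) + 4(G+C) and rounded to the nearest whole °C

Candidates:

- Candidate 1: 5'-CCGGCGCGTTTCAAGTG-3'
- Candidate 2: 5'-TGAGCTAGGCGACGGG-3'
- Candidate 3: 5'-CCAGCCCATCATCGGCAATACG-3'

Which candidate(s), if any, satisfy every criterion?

Candidate 1 and Candidate 2.

Candidate 1 (17 nt, A=2 T=4 G=6 C=5): longest run = 3 ✓; 3' end GTG has 2 G/C ✓; Tm = 2·6 + 4·11 = 56°C ✓ — passes.
Candidate 2 (16 nt, A=3 T=2 G=8 C=3): longest run = 3 ✓; 3' end GGG has 3 G/C ✓; Tm = 2·5 + 4·11 = 54°C ✓ — passes.
Candidate 3 (22 nt, A=6 T=3 G=4 C=9): longest run = 3 ✓; 3' end ACG has 2 G/C ✓; Tm = 2·9 + 4·13 = 70°C, outside 54–66°C ✗ — fails.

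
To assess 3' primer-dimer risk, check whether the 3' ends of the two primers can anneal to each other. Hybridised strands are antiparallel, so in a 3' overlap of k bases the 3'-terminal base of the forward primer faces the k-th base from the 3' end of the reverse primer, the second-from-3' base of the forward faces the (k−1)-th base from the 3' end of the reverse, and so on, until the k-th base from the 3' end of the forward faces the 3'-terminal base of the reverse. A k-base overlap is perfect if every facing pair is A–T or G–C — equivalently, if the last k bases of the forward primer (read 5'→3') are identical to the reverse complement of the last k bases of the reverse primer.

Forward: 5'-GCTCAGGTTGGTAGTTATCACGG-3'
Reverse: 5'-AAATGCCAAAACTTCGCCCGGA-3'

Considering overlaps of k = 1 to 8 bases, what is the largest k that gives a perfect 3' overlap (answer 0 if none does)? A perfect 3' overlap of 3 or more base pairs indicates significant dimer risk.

Last 8 bases (5'→3') — forward …TATCACGG, reverse …CGCCCGGA.
Reverse complement of the reverse primer's last 8 bases: TCCGGGCG; its first k bases are the reverse complement of the reverse primer's last k bases, so a perfect k-base overlap needs the forward primer's last k bases to equal them.
Comparing (forward last k vs required): k=1: G vs T ✗; k=2: GG vs TC ✗; k=3: CGG vs TCC ✗; k=4: ACGG vs TCCG ✗; k=5: CACGG vs TCCGG ✗; k=6: TCACGG vs TCCGGG ✗; k=7: ATCACGG vs TCCGGGC ✗; k=8: TATCACGG vs TCCGGGCG ✗.
No overlap length from 1 to 8 is perfect, so the longest perfect 3' overlap is 0.

Longest perfect overlap: 0 complementary base pairs; below the dimer-risk threshold (threshold 3).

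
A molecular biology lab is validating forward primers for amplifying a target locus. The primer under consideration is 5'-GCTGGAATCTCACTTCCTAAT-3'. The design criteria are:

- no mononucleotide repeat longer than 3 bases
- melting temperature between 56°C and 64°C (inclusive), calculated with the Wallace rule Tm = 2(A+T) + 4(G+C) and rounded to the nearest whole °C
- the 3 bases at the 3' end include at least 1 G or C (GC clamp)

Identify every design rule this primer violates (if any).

Fails: GC clamp.

Base counts: A=5, T=7, G=3, C=6 (length 21).
homopolymer run: longest run = 2 ✓
Tm: Tm = 2·12 + 4·9 = 60°C ✓
GC clamp: 3' end AAT has 0 G/C, need ≥1 ✗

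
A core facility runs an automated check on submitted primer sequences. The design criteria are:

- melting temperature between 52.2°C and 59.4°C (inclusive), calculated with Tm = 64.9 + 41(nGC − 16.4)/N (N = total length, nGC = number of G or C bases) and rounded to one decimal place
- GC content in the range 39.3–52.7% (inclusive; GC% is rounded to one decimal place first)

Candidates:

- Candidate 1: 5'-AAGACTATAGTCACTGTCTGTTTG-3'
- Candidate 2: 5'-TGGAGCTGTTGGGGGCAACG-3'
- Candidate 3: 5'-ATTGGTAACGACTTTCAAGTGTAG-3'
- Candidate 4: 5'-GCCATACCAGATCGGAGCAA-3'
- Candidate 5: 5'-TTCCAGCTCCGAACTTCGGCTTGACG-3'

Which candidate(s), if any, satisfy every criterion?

Candidate 1 (24 nt, A=6 T=9 G=5 C=4): Tm = 64.9 + 41·(9 − 16.4)/24 = 52.3°C ✓; GC 9/24 = 37.5%, outside 39.3–52.7% ✗ — fails.
Candidate 2 (20 nt, A=3 T=4 G=10 C=3): Tm = 64.9 + 41·(13 − 16.4)/20 = 57.9°C ✓; GC 13/20 = 65.0%, outside 39.3–52.7% ✗ — fails.
Candidate 3 (24 nt, A=7 T=8 G=6 C=3): Tm = 64.9 + 41·(9 − 16.4)/24 = 52.3°C ✓; GC 9/24 = 37.5%, outside 39.3–52.7% ✗ — fails.
Candidate 4 (20 nt, A=7 T=2 G=5 C=6): Tm = 64.9 + 41·(11 − 16.4)/20 = 53.8°C ✓; GC 11/20 = 55.0%, outside 39.3–52.7% ✗ — fails.
Candidate 5 (26 nt, A=4 T=7 G=6 C=9): Tm = 64.9 + 41·(15 − 16.4)/26 = 62.7°C, outside 52.2–59.4°C ✗; GC 15/26 = 57.7%, outside 39.3–52.7% ✗ — fails.

None of the candidates satisfy all criteria.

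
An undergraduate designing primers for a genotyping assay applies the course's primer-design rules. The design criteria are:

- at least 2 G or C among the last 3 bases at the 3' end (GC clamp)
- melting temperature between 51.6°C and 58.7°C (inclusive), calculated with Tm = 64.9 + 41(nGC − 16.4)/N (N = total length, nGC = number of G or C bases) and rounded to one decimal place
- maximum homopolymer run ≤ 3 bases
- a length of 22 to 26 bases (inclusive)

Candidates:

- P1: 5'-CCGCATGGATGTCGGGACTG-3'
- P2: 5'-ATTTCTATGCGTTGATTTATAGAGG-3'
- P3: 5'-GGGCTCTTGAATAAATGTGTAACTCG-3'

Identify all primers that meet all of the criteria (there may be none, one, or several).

P3 only.

P1 (20 nt, A=3 T=4 G=8 C=5): 3' end CTG has 2 G/C ✓; Tm = 64.9 + 41·(13 − 16.4)/20 = 57.9°C ✓; longest run = 3 ✓; length 20, outside 22–26 ✗ — fails.
P2 (25 nt, A=6 T=11 G=6 C=2): 3' end AGG has 2 G/C ✓; Tm = 64.9 + 41·(8 − 16.4)/25 = 51.1°C, outside 51.6–58.7°C ✗; longest run = 3 ✓; length 25 ✓ — fails.
P3 (26 nt, A=7 T=8 G=7 C=4): 3' end TCG has 2 G/C ✓; Tm = 64.9 + 41·(11 − 16.4)/26 = 56.4°C ✓; longest run = 3 ✓; length 26 ✓ — passes.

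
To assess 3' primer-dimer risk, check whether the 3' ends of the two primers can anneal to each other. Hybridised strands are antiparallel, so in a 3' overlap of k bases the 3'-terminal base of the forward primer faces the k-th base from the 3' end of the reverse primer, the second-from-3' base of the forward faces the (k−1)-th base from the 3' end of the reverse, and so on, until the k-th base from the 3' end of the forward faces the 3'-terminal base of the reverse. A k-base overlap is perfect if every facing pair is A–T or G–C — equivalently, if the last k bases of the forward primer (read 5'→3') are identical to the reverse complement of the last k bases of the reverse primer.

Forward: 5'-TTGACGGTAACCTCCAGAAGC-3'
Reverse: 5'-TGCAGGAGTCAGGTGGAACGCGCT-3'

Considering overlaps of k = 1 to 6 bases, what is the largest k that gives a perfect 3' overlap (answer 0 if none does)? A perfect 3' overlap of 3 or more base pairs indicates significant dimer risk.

Longest perfect overlap: 3 complementary base pairs; significant dimer risk (threshold 3).

Last 6 bases (5'→3') — forward …AGAAGC, reverse …CGCGCT.
Reverse complement of the reverse primer's last 6 bases: AGCGCG; its first k bases are the reverse complement of the reverse primer's last k bases, so a perfect k-base overlap needs the forward primer's last k bases to equal them.
Comparing (forward last k vs required): k=1: C vs A ✗; k=2: GC vs AG ✗; k=3: AGC vs AGC ✓; k=4: AAGC vs AGCG ✗; k=5: GAAGC vs AGCGC ✗; k=6: AGAAGC vs AGCGCG ✗.
Only k = 3 is perfect, so the longest perfect 3' overlap is 3.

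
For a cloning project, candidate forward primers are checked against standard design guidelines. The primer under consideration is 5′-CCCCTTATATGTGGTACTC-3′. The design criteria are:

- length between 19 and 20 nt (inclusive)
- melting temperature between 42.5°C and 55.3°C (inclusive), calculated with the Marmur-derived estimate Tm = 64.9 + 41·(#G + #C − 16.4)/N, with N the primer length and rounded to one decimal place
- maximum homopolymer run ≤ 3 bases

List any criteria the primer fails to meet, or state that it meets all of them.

Base counts: A=3, T=7, G=3, C=6 (length 19).
length: length 19 ✓
Tm: Tm = 64.9 + 41·(9 − 16.4)/19 = 48.9°C ✓
homopolymer run: longest run = 4, exceeds 3 ✗

Fails: homopolymer run.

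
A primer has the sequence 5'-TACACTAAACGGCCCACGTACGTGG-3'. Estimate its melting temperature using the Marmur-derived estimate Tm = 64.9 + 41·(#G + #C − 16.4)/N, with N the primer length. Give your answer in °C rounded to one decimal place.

Base counts: A=7, T=4, G=6, C=8; G+C = 14, N = 25.
Tm = 64.9 + 41·(14 − 16.4)/25 = 64.9 + -98.40/25 = 61.0°C.

61.0°C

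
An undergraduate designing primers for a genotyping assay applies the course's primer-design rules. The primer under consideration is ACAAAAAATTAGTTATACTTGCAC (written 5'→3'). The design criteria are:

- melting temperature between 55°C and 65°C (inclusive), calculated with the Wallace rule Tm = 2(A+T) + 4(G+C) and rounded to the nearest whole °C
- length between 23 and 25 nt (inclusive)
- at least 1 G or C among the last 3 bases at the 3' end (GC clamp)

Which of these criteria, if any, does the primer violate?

Base counts: A=11, T=7, G=2, C=4 (length 24).
Tm: Tm = 2·18 + 4·6 = 60°C ✓
length: length 24 ✓
GC clamp: 3' end CAC has 2 G/C ✓

Meets all criteria.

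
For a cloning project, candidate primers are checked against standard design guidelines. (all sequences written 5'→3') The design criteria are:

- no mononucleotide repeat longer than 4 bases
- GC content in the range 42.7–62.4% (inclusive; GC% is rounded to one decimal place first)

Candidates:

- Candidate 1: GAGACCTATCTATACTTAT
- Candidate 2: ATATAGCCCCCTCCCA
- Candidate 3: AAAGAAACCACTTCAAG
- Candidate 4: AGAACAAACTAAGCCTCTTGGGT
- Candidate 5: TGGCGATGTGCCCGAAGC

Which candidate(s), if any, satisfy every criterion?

Candidate 1 (19 nt, A=6 T=7 G=2 C=4): longest run = 2 ✓; GC 6/19 = 31.6%, outside 42.7–62.4% ✗ — fails.
Candidate 2 (16 nt, A=4 T=3 G=1 C=8): longest run = 5, exceeds 4 ✗; GC 9/16 = 56.3% ✓ — fails.
Candidate 3 (17 nt, A=9 T=2 G=2 C=4): longest run = 3 ✓; GC 6/17 = 35.3%, outside 42.7–62.4% ✗ — fails.
Candidate 4 (23 nt, A=8 T=5 G=5 C=5): longest run = 3 ✓; GC 10/23 = 43.5% ✓ — passes.
Candidate 5 (18 nt, A=3 T=3 G=7 C=5): longest run = 3 ✓; GC 12/18 = 66.7%, outside 42.7–62.4% ✗ — fails.

Candidate 4 only.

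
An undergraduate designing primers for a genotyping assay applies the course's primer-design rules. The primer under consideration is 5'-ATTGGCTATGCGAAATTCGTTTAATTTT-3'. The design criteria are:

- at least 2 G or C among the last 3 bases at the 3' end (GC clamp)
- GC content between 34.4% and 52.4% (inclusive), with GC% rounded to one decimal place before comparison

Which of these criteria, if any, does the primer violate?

Fails: GC clamp, GC content.

Base counts: A=7, T=13, G=5, C=3 (length 28).
GC clamp: 3' end TTT has 0 G/C, need ≥2 ✗
GC content: GC 8/28 = 28.6%, outside 34.4–52.4% ✗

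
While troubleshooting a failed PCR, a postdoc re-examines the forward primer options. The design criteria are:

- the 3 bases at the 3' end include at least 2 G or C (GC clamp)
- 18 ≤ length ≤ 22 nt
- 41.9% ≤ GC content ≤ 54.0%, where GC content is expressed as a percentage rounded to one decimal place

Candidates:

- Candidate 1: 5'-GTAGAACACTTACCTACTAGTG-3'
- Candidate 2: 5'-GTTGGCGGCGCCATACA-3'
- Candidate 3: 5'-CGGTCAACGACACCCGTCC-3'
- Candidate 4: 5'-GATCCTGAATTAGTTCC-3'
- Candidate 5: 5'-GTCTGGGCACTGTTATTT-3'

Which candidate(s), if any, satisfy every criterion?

Candidate 1 (22 nt, A=7 T=6 G=4 C=5): 3' end GTG has 2 G/C ✓; length 22 ✓; GC 9/22 = 40.9%, outside 41.9–54.0% ✗ — fails.
Candidate 2 (17 nt, A=3 T=3 G=6 C=5): 3' end ACA has 1 G/C, need ≥2 ✗; length 17, outside 18–22 ✗; GC 11/17 = 64.7%, outside 41.9–54.0% ✗ — fails.
Candidate 3 (19 nt, A=4 T=2 G=4 C=9): 3' end TCC has 2 G/C ✓; length 19 ✓; GC 13/19 = 68.4%, outside 41.9–54.0% ✗ — fails.
Candidate 4 (17 nt, A=4 T=6 G=3 C=4): 3' end TCC has 2 G/C ✓; length 17, outside 18–22 ✗; GC 7/17 = 41.2%, outside 41.9–54.0% ✗ — fails.
Candidate 5 (18 nt, A=2 T=8 G=5 C=3): 3' end TTT has 0 G/C, need ≥2 ✗; length 18 ✓; GC 8/18 = 44.4% ✓ — fails.

None of the candidates satisfy all criteria.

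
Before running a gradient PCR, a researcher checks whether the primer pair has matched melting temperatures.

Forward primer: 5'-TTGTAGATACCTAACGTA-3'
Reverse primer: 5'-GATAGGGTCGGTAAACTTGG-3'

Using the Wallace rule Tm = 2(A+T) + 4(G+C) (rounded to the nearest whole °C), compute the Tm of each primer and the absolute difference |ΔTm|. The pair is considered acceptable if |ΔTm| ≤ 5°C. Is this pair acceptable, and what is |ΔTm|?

|ΔTm| = 12°C; the pair is not acceptable.

Forward: A=6 T=6 G=3 C=3 → Tm = 2·12 + 4·6 = 48°C.
Reverse: A=5 T=5 G=8 C=2 → Tm = 2·10 + 4·10 = 60°C.
|ΔTm| = |48 − 60| = 12°C, > 5°C.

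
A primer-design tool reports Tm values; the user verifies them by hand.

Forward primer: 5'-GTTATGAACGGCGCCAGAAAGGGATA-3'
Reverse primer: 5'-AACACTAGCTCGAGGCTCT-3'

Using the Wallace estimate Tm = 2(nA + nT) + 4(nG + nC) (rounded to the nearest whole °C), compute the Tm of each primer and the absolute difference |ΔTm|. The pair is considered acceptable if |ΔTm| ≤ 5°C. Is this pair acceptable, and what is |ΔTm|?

|ΔTm| = 20°C; the pair is not acceptable.

Forward: A=9 T=4 G=9 C=4 → Tm = 2·13 + 4·13 = 78°C.
Reverse: A=5 T=4 G=4 C=6 → Tm = 2·9 + 4·10 = 58°C.
|ΔTm| = |78 − 58| = 20°C, > 5°C.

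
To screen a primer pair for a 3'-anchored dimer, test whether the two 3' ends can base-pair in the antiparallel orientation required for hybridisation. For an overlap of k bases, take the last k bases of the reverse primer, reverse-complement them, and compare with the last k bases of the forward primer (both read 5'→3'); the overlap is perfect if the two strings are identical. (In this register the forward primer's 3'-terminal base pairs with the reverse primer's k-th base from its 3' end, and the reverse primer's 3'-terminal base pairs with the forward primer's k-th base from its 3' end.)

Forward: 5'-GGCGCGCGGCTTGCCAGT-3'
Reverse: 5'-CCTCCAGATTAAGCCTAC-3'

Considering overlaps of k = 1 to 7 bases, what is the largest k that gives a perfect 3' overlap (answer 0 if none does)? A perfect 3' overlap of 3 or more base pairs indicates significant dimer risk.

Last 7 bases (5'→3') — forward …TGCCAGT, reverse …AGCCTAC.
Reverse complement of the reverse primer's last 7 bases: GTAGGCT; its first k bases are the reverse complement of the reverse primer's last k bases, so a perfect k-base overlap needs the forward primer's last k bases to equal them.
Comparing (forward last k vs required): k=1: T vs G ✗; k=2: GT vs GT ✓; k=3: AGT vs GTA ✗; k=4: CAGT vs GTAG ✗; k=5: CCAGT vs GTAGG ✗; k=6: GCCAGT vs GTAGGC ✗; k=7: TGCCAGT vs GTAGGCT ✗.
Only k = 2 is perfect, so the longest perfect 3' overlap is 2.

Longest perfect overlap: 2 complementary base pairs; below the dimer-risk threshold (threshold 3).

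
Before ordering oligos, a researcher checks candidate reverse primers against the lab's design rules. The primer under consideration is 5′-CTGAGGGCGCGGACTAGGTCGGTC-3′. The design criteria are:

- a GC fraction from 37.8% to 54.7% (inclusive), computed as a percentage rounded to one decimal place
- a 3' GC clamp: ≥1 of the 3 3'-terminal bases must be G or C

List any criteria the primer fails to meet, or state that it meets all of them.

Base counts: A=3, T=4, G=11, C=6 (length 24).
GC content: GC 17/24 = 70.8%, outside 37.8–54.7% ✗
GC clamp: 3' end GTC has 2 G/C ✓

Fails: GC content.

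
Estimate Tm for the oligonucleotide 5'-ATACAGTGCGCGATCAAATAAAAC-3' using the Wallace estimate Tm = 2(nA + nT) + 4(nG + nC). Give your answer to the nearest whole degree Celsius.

Base counts: A=11, T=4, G=4, C=5 (length 24).
Tm = 2·(11+4) + 4·(4+5) = 2·15 + 4·9 = 30 + 36 = 66°C.

66°C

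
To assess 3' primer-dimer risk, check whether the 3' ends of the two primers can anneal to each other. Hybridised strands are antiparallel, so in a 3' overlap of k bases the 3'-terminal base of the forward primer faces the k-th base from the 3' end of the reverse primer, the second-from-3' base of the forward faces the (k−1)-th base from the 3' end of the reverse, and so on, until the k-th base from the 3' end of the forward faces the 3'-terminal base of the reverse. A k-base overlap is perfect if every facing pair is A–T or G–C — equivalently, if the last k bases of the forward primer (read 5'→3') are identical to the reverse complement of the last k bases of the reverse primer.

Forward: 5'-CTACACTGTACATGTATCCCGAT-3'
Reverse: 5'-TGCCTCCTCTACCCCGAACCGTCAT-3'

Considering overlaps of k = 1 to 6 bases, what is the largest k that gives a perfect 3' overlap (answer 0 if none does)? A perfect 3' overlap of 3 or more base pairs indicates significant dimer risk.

Longest perfect overlap: 2 complementary base pairs; below the dimer-risk threshold (threshold 3).

Last 6 bases (5'→3') — forward …CCCGAT, reverse …CGTCAT.
Reverse complement of the reverse primer's last 6 bases: ATGACG; its first k bases are the reverse complement of the reverse primer's last k bases, so a perfect k-base overlap needs the forward primer's last k bases to equal them.
Comparing (forward last k vs required): k=1: T vs A ✗; k=2: AT vs AT ✓; k=3: GAT vs ATG ✗; k=4: CGAT vs ATGA ✗; k=5: CCGAT vs ATGAC ✗; k=6: CCCGAT vs ATGACG ✗.
Only k = 2 is perfect, so the longest perfect 3' overlap is 2.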